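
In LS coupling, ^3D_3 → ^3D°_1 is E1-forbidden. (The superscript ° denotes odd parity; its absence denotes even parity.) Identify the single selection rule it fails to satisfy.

the ΔJ = 0, ±1 rule

Initial level: S=1, L=2, J=3, parity even. Final level: S=1, L=2, J=1, parity odd.
Parity must change: even → odd — ok.
ΔS = 0: S: 1 → 1 — ok.
ΔL = 0, ±1 (not L=0↔0): L: 2 → 2, ΔL = +0 — ok.
ΔJ = 0, ±1 (not J=0↔0): J: 3 → 1, ΔJ = -2 — fails.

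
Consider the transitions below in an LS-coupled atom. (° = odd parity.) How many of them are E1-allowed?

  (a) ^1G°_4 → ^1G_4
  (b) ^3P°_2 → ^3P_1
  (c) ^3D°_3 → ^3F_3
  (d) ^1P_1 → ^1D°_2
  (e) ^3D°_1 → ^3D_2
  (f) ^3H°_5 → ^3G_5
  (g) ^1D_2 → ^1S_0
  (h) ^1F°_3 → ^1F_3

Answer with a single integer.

(a) allowed
(b) allowed
(c) allowed
(d) allowed
(e) allowed
(f) allowed
(g) forbidden (parity, ΔL, ΔJ fail)
(h) allowed
Total allowed: 7 of 8.

7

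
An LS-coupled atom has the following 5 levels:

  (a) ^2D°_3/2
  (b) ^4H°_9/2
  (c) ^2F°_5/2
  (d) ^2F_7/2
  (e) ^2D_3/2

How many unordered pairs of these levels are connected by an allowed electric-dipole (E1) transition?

(a)–(b): forbidden (parity, ΔS, ΔL, ΔJ).
(a)–(c): forbidden (parity).
(a)–(d): forbidden (ΔJ).
(a)–(e): allowed.
(b)–(c): forbidden (parity, ΔS, ΔL, ΔJ).
(b)–(d): forbidden (ΔS, ΔL).
(b)–(e): forbidden (ΔS, ΔL, ΔJ).
(c)–(d): allowed.
(c)–(e): allowed.
(d)–(e): forbidden (parity, ΔJ).
Allowed pairs: 3 of 10.

3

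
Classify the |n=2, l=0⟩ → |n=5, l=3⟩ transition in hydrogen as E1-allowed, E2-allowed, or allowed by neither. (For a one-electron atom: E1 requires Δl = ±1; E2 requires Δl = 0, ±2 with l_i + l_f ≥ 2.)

neither

Δl = 3 − 0 = +3; l_i + l_f = 3.
E1 (Δl = ±1): not satisfied.
E2 (Δl = 0,±2, l_i+l_f ≥ 2): not satisfied.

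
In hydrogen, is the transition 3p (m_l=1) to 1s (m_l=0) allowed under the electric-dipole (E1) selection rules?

allowed

l: 1 → 0 (Δl = -1). Δl = ±1 passes.
Δm_l = 0 − (1) = -1. E1 requires Δm_l = 0, ±1: passes.
All E1 selection rules are satisfied.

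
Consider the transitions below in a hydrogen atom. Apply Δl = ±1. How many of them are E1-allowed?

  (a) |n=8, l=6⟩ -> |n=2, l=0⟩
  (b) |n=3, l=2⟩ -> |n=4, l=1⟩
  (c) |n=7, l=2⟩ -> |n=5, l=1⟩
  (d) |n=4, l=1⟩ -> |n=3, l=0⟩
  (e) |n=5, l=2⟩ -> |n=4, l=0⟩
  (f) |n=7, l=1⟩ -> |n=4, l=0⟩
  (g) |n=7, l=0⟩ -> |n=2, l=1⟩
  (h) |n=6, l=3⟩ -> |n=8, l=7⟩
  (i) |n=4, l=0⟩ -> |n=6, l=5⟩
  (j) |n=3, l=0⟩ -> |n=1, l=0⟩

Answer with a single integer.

5

(a) forbidden — Δl = -6 (E1 requires Δl = ±1)
(b) allowed
(c) allowed
(d) allowed
(e) forbidden — Δl = -2 (E1 requires Δl = ±1)
(f) allowed
(g) allowed
(h) forbidden — Δl = +4 (E1 requires Δl = ±1)
(i) forbidden — Δl = +5 (E1 requires Δl = ±1)
(j) forbidden — Δl = +0 (E1 requires Δl = ±1)
Total allowed: 5 of 10.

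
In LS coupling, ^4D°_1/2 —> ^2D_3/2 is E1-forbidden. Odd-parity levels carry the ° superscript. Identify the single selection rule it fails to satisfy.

the ΔS = 0 rule

Parity must change: odd → even — ✓.
ΔS = 0: S: 3/2 → 1/2 — ✗.
ΔL = 0, ±1 (not L=0↔0): L: 2 → 2, ΔL = +0 — ✓.
ΔJ = 0, ±1 (not J=0↔0): J: 1/2 → 3/2, ΔJ = +1 — ✓.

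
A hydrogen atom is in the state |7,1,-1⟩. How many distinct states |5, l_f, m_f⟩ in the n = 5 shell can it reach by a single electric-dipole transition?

4

E1 requires Δl = ±1, so l_f ∈ {0, 2}; with 0 ≤ l_f ≤ n_f−1 = 4, the allowed l_f values are {0, 2}.
For l_f = 0: m_f ∈ {m_i−1, m_i, m_i+1} ∩ [−0, 0] = {0} → 1 state.
For l_f = 2: m_f ∈ {m_i−1, m_i, m_i+1} ∩ [−2, 2] = {-2, -1, 0} → 3 states.
Total: 4.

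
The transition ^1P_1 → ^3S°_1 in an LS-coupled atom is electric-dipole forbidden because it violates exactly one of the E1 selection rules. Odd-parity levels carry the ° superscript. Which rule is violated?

the ΔS = 0 rule

Parity must change: even → odd — ok.
ΔS = 0: S: 0 → 1 — fails.
ΔL = 0, ±1 (not L=0↔0): L: 1 → 0, ΔL = -1 — ok.
ΔJ = 0, ±1 (not J=0↔0): J: 1 → 1, ΔJ = +0 — ok.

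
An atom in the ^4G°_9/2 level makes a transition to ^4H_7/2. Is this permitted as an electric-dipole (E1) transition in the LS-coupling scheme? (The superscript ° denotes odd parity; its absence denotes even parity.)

allowed

Reading off the term symbols: S 3/2→3/2, L 4→5, J 9/2→7/2, parity odd→even.
Parity must change: odd → even — passes.
ΔS = 0: S: 3/2 → 3/2 — passes.
ΔL = 0, ±1 (not L=0↔0): L: 4 → 5, ΔL = +1 — passes.
ΔJ = 0, ±1 (not J=0↔0): J: 9/2 → 7/2, ΔJ = -1 — passes.
All four E1 rules are satisfied.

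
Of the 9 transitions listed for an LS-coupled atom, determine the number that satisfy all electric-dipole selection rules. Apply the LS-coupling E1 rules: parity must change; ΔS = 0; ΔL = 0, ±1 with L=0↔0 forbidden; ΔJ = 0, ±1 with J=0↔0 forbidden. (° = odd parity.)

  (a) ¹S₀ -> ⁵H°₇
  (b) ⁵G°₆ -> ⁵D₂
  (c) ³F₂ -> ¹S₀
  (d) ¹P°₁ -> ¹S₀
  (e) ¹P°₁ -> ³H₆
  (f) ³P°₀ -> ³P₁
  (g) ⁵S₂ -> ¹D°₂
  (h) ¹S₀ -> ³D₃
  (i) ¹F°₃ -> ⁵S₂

(a) forbidden (ΔS, ΔL, ΔJ fail)
(b) forbidden (ΔL, ΔJ fail)
(c) forbidden (parity, ΔS, ΔL, ΔJ fail)
(d) allowed
(e) forbidden (ΔS, ΔL, ΔJ fail)
(f) allowed
(g) forbidden (ΔS, ΔL fail)
(h) forbidden (parity, ΔS, ΔL, ΔJ fail)
(i) forbidden (ΔS, ΔL fail)
Total allowed: 2 of 9.

2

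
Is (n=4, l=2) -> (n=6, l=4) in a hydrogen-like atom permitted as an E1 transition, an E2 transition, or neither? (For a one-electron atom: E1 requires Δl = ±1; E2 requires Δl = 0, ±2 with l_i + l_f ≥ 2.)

Δl = 4 − 2 = +2; l_i + l_f = 6.
E1 (Δl = ±1): not satisfied.
E2 (Δl = 0,±2, l_i+l_f ≥ 2): satisfied.

E2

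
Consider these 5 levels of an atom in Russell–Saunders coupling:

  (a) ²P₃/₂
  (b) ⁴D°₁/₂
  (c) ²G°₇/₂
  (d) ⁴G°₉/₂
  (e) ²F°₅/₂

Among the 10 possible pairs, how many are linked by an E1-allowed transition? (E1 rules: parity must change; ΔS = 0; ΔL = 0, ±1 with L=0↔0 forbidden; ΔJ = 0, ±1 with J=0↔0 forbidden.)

(a)–(b): forbidden (ΔS).
(a)–(c): forbidden (ΔL, ΔJ).
(a)–(d): forbidden (ΔS, ΔL, ΔJ).
(a)–(e): forbidden (ΔL).
(b)–(c): forbidden (parity, ΔS, ΔL, ΔJ).
(b)–(d): forbidden (parity, ΔL, ΔJ).
(b)–(e): forbidden (parity, ΔS, ΔJ).
(c)–(d): forbidden (parity, ΔS).
(c)–(e): forbidden (parity).
(d)–(e): forbidden (parity, ΔS, ΔJ).
Allowed pairs: 0 of 10.

0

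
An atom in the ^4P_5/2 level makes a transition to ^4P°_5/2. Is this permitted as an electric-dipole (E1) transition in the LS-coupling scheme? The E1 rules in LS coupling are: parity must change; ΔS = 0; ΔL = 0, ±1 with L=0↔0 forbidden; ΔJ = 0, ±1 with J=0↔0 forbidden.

Initial level: S=3/2, L=1, J=5/2, parity even. Final level: S=3/2, L=1, J=5/2, parity odd.
Parity must change: even → odd — ✓.
ΔS = 0: S: 3/2 → 3/2 — ✓.
ΔL = 0, ±1 (not L=0↔0): L: 1 → 1, ΔL = +0 — ✓.
ΔJ = 0, ±1 (not J=0↔0): J: 5/2 → 5/2, ΔJ = +0 — ✓.
All four E1 rules are satisfied.

allowed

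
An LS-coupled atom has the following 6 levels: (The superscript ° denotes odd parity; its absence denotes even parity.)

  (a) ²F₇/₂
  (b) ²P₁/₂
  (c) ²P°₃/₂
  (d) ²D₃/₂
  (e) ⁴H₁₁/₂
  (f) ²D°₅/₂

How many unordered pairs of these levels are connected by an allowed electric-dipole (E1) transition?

4

(a)–(b): forbidden (parity, ΔL, ΔJ).
(a)–(c): forbidden (ΔL, ΔJ).
(a)–(d): forbidden (parity, ΔJ).
(a)–(e): forbidden (parity, ΔS, ΔL, ΔJ).
(a)–(f): allowed.
(b)–(c): allowed.
(b)–(d): forbidden (parity).
(b)–(e): forbidden (parity, ΔS, ΔL, ΔJ).
(b)–(f): forbidden (ΔJ).
(c)–(d): allowed.
(c)–(e): forbidden (ΔS, ΔL, ΔJ).
(c)–(f): forbidden (parity).
(d)–(e): forbidden (parity, ΔS, ΔL, ΔJ).
(d)–(f): allowed.
(e)–(f): forbidden (ΔS, ΔL, ΔJ).
Allowed pairs: 4 of 15.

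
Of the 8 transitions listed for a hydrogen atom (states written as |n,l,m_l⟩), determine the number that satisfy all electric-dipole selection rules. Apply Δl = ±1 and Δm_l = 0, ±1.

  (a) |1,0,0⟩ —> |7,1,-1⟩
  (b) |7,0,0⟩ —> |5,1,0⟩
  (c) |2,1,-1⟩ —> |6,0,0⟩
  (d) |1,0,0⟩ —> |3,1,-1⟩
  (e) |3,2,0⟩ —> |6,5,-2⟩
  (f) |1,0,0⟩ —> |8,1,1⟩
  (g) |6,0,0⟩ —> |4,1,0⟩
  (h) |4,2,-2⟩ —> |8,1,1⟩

(a) allowed
(b) allowed
(c) allowed
(d) allowed
(e) forbidden — Δl = +3 (E1 requires Δl = ±1); Δm_l = -2 (E1 requires Δm_l = 0, ±1)
(f) allowed
(g) allowed
(h) forbidden — Δm_l = +3 (E1 requires Δm_l = 0, ±1)
Total allowed: 6 of 8.

6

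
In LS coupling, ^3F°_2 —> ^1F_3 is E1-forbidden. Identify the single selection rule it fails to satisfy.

the ΔS = 0 rule

Initial level: S=1, L=3, J=2, parity odd. Final level: S=0, L=3, J=3, parity even.
ΔS = 0: S: 1 → 0 — fails.
Parity must change: odd → even — passes.
ΔL = 0, ±1 (not L=0↔0): L: 3 → 3, ΔL = +0 — passes.
ΔJ = 0, ±1 (not J=0↔0): J: 2 → 3, ΔJ = +1 — passes.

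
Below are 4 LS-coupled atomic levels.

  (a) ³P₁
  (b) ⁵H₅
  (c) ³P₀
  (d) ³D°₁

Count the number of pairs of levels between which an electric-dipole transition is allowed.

2

(a)–(b): forbidden (parity, ΔS, ΔL, ΔJ).
(a)–(c): forbidden (parity).
(a)–(d): allowed.
(b)–(c): forbidden (parity, ΔS, ΔL, ΔJ).
(b)–(d): forbidden (ΔS, ΔL, ΔJ).
(c)–(d): allowed.
Allowed pairs: 2 of 6.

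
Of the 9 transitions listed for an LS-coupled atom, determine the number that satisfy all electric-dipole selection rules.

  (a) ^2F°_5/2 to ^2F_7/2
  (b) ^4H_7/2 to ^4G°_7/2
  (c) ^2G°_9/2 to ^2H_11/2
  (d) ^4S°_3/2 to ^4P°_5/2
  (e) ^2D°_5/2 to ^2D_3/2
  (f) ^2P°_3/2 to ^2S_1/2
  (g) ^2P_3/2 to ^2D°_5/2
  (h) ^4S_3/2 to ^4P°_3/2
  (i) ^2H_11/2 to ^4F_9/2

(a) allowed
(b) allowed
(c) allowed
(d) forbidden (parity fails)
(e) allowed
(f) allowed
(g) allowed
(h) allowed
(i) forbidden (parity, ΔS, ΔL fail)
Total allowed: 7 of 9.

7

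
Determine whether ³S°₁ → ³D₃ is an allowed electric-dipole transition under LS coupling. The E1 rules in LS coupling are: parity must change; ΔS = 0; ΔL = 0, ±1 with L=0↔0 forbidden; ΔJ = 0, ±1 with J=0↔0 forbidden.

forbidden

Parity must change: odd → even — satisfied.
ΔS = 0: S: 1 → 1 — satisfied.
ΔL = 0, ±1 (not L=0↔0): L: 0 → 2, ΔL = +2 — violated.
ΔJ = 0, ±1 (not J=0↔0): J: 1 → 3, ΔJ = +2 — violated.
Rule(s) violated: ΔL, ΔJ.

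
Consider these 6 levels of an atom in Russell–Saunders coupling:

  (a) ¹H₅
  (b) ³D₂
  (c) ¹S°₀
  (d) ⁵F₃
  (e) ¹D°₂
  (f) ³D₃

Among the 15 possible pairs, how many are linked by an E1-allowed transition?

(a)–(b): forbidden (parity, ΔS, ΔL, ΔJ).
(a)–(c): forbidden (ΔL, ΔJ).
(a)–(d): forbidden (parity, ΔS, ΔL, ΔJ).
(a)–(e): forbidden (ΔL, ΔJ).
(a)–(f): forbidden (parity, ΔS, ΔL, ΔJ).
(b)–(c): forbidden (ΔS, ΔL, ΔJ).
(b)–(d): forbidden (parity, ΔS).
(b)–(e): forbidden (ΔS).
(b)–(f): forbidden (parity).
(c)–(d): forbidden (ΔS, ΔL, ΔJ).
(c)–(e): forbidden (parity, ΔL, ΔJ).
(c)–(f): forbidden (ΔS, ΔL, ΔJ).
(d)–(e): forbidden (ΔS).
(d)–(f): forbidden (parity, ΔS).
(e)–(f): forbidden (ΔS).
Allowed pairs: 0 of 15.

0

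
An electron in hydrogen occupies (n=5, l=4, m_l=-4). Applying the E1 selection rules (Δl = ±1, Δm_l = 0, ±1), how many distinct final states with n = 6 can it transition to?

E1 requires Δl = ±1, so l_f ∈ {3, 5}; with 0 ≤ l_f ≤ n_f−1 = 5, the allowed l_f values are {3, 5}.
For l_f = 3: m_f ∈ {m_i−1, m_i, m_i+1} ∩ [−3, 3] = {-3} → 1 state.
For l_f = 5: m_f ∈ {m_i−1, m_i, m_i+1} ∩ [−5, 5] = {-5, -4, -3} → 3 states.
Total: 4.

4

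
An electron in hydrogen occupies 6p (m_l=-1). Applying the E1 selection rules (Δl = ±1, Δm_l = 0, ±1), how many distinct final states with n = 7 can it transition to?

E1 requires Δl = ±1, so l_f ∈ {0, 2}; with 0 ≤ l_f ≤ n_f−1 = 6, the allowed l_f values are {0, 2}.
For l_f = 0: m_f ∈ {m_i−1, m_i, m_i+1} ∩ [−0, 0] = {0} → 1 state.
For l_f = 2: m_f ∈ {m_i−1, m_i, m_i+1} ∩ [−2, 2] = {-2, -1, 0} → 3 states.
Total: 4.

4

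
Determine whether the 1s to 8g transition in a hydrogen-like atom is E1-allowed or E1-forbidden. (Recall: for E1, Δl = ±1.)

Δl = 4 − 0 = +4; the E1 rule Δl = ±1 is violated.
The transition is electric-dipole forbidden.

forbidden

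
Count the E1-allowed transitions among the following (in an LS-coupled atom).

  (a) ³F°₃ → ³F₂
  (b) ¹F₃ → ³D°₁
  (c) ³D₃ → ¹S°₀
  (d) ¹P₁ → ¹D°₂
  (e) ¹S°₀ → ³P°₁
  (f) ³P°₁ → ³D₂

(a) allowed
(b) forbidden (ΔS, ΔJ fail)
(c) forbidden (ΔS, ΔL, ΔJ fail)
(d) allowed
(e) forbidden (parity, ΔS fail)
(f) allowed
Total allowed: 3 of 6.

3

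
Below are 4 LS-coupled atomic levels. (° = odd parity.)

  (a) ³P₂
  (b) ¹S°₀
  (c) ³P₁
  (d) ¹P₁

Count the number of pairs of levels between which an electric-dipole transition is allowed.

1

(a)–(b): forbidden (ΔS, ΔJ).
(a)–(c): forbidden (parity).
(a)–(d): forbidden (parity, ΔS).
(b)–(c): forbidden (ΔS).
(b)–(d): allowed.
(c)–(d): forbidden (parity, ΔS).
Allowed pairs: 1 of 6.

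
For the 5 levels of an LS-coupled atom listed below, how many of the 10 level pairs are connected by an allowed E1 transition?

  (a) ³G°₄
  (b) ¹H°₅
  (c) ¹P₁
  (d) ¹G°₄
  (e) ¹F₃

1

(a)–(b): forbidden (parity, ΔS).
(a)–(c): forbidden (ΔS, ΔL, ΔJ).
(a)–(d): forbidden (parity, ΔS).
(a)–(e): forbidden (ΔS).
(b)–(c): forbidden (ΔL, ΔJ).
(b)–(d): forbidden (parity).
(b)–(e): forbidden (ΔL, ΔJ).
(c)–(d): forbidden (ΔL, ΔJ).
(c)–(e): forbidden (parity, ΔL, ΔJ).
(d)–(e): allowed.
Allowed pairs: 1 of 10.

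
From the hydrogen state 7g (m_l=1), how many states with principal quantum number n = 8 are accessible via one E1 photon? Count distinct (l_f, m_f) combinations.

6

E1 requires Δl = ±1, so l_f ∈ {3, 5}; with 0 ≤ l_f ≤ n_f−1 = 7, the allowed l_f values are {3, 5}.
For l_f = 3: m_f ∈ {m_i−1, m_i, m_i+1} ∩ [−3, 3] = {0, 1, 2} → 3 states.
For l_f = 5: m_f ∈ {m_i−1, m_i, m_i+1} ∩ [−5, 5] = {0, 1, 2} → 3 states.
Total: 6.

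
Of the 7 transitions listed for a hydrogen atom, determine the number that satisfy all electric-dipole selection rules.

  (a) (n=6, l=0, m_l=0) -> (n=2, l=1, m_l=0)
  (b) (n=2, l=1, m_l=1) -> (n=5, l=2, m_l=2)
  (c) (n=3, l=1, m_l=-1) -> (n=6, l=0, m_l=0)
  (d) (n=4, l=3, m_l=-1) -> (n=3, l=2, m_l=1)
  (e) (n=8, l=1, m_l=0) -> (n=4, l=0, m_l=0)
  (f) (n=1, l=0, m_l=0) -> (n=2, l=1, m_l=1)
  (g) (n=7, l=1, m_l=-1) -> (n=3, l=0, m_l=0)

(a) allowed
(b) allowed
(c) allowed
(d) forbidden — Δm_l = +2 (E1 requires Δm_l = 0, ±1)
(e) allowed
(f) allowed
(g) allowed
Total allowed: 6 of 7.

6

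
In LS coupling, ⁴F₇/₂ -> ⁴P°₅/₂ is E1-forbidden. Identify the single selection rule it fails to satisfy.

Reading off the term symbols: S 3/2→3/2, L 3→1, J 7/2→5/2, parity even→odd.
Parity must change: even → odd — ok.
ΔJ = 0, ±1 (not J=0↔0): J: 7/2 → 5/2, ΔJ = -1 — ok.
ΔS = 0: S: 3/2 → 3/2 — ok.
ΔL = 0, ±1 (not L=0↔0): L: 3 → 1, ΔL = -2 — fails.

the ΔL = 0, ±1 rule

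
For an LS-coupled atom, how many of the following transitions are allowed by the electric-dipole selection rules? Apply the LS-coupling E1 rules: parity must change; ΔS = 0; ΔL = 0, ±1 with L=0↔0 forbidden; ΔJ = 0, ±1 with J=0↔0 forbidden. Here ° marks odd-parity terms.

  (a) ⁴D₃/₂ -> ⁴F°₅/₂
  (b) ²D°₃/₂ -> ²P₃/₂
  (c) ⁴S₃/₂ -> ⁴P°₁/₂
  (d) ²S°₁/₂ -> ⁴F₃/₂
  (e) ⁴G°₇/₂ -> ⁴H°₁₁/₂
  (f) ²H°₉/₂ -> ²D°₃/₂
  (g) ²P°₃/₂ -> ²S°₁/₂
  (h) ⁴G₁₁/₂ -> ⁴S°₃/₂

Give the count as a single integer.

(a) allowed
(b) allowed
(c) allowed
(d) forbidden (ΔS, ΔL fail)
(e) forbidden (parity, ΔJ fail)
(f) forbidden (parity, ΔL, ΔJ fail)
(g) forbidden (parity fails)
(h) forbidden (ΔL, ΔJ fail)
Total allowed: 3 of 8.

3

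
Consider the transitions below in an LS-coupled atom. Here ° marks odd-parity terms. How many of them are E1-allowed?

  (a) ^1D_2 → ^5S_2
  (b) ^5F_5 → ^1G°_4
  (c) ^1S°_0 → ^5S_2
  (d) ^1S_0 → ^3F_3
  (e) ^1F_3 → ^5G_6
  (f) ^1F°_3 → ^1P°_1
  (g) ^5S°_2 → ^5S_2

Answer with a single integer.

(a) forbidden (parity, ΔS, ΔL fail)
(b) forbidden (ΔS fails)
(c) forbidden (ΔS, ΔL, ΔJ fail)
(d) forbidden (parity, ΔS, ΔL, ΔJ fail)
(e) forbidden (parity, ΔS, ΔJ fail)
(f) forbidden (parity, ΔL, ΔJ fail)
(g) forbidden (ΔL fails)
Total allowed: 0 of 7.

0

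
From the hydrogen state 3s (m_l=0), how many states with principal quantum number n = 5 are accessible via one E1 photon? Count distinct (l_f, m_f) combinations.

3

E1 requires Δl = ±1, so l_f ∈ {-1, 1}; with 0 ≤ l_f ≤ n_f−1 = 4, the allowed l_f values are {1}.
For l_f = 1: m_f ∈ {m_i−1, m_i, m_i+1} ∩ [−1, 1] = {-1, 0, 1} → 3 states.
Total: 3.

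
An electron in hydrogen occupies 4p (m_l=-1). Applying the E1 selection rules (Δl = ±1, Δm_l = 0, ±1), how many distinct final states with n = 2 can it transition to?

1

E1 requires Δl = ±1, so l_f ∈ {0, 2}; with 0 ≤ l_f ≤ n_f−1 = 1, the allowed l_f values are {0}.
For l_f = 0: m_f ∈ {m_i−1, m_i, m_i+1} ∩ [−0, 0] = {0} → 1 state.
Total: 1.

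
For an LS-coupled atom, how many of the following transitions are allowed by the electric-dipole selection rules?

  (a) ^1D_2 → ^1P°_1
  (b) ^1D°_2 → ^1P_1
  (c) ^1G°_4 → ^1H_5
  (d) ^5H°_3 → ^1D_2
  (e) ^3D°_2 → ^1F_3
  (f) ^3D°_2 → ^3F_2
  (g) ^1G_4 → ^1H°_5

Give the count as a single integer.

(a) allowed
(b) allowed
(c) allowed
(d) forbidden (ΔS, ΔL fail)
(e) forbidden (ΔS fails)
(f) allowed
(g) allowed
Total allowed: 5 of 7.

5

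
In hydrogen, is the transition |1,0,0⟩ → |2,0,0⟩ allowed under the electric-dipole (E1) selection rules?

forbidden

l: 0 → 0 (Δl = +0). Δl = ±1 ✗.
Δm_l = 0 − (0) = +0. E1 requires Δm_l = 0, ±1: ✓.
The transition is electric-dipole forbidden.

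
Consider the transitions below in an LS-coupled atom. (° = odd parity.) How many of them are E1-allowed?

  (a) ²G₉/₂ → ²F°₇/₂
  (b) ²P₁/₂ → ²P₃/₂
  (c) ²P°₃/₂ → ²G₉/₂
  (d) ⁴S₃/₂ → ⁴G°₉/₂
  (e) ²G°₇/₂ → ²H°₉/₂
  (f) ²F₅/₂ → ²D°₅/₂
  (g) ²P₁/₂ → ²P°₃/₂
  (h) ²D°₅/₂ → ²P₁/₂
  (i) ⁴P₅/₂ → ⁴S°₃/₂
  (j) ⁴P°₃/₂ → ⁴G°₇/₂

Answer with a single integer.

(a) allowed
(b) forbidden (parity fails)
(c) forbidden (ΔL, ΔJ fail)
(d) forbidden (ΔL, ΔJ fail)
(e) forbidden (parity fails)
(f) allowed
(g) allowed
(h) forbidden (ΔJ fails)
(i) allowed
(j) forbidden (parity, ΔL, ΔJ fail)
Total allowed: 4 of 10.

4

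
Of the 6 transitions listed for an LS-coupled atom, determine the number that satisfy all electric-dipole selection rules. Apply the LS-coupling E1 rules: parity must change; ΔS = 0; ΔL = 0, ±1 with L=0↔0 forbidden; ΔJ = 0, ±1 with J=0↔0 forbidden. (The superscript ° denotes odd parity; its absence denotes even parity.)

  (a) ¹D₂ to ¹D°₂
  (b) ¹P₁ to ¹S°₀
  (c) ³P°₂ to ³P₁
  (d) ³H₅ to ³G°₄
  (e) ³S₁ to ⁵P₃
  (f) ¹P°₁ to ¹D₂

(a) allowed
(b) allowed
(c) allowed
(d) allowed
(e) forbidden (parity, ΔS, ΔJ fail)
(f) allowed
Total allowed: 5 of 6.

5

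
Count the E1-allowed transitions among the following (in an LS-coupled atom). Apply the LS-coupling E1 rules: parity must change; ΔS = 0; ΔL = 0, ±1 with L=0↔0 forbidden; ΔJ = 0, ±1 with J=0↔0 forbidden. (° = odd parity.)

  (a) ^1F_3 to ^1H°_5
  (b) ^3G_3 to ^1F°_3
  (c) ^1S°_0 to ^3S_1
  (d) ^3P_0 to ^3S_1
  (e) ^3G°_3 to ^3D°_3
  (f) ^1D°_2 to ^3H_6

(a) forbidden (ΔL, ΔJ fail)
(b) forbidden (ΔS fails)
(c) forbidden (ΔS, ΔL fail)
(d) forbidden (parity fails)
(e) forbidden (parity, ΔL fail)
(f) forbidden (ΔS, ΔL, ΔJ fail)
Total allowed: 0 of 6.

0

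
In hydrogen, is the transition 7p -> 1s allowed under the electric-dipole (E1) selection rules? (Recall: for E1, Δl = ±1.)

allowed

l: 1 → 0 (Δl = -1). Δl = ±1 ✓.
All E1 selection rules are satisfied.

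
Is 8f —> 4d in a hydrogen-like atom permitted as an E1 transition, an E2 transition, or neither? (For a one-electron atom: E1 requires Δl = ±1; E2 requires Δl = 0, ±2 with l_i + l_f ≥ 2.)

Δl = 2 − 3 = -1; l_i + l_f = 5.
E1 (Δl = ±1): satisfied.
E2 (Δl = 0,±2, l_i+l_f ≥ 2): not satisfied.

E1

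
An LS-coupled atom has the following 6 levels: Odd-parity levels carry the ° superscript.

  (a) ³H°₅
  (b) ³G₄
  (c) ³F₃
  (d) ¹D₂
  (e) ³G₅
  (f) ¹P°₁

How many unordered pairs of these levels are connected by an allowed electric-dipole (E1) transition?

(a)–(b): allowed.
(a)–(c): forbidden (ΔL, ΔJ).
(a)–(d): forbidden (ΔS, ΔL, ΔJ).
(a)–(e): allowed.
(a)–(f): forbidden (parity, ΔS, ΔL, ΔJ).
(b)–(c): forbidden (parity).
(b)–(d): forbidden (parity, ΔS, ΔL, ΔJ).
(b)–(e): forbidden (parity).
(b)–(f): forbidden (ΔS, ΔL, ΔJ).
(c)–(d): forbidden (parity, ΔS).
(c)–(e): forbidden (parity, ΔJ).
(c)–(f): forbidden (ΔS, ΔL, ΔJ).
(d)–(e): forbidden (parity, ΔS, ΔL, ΔJ).
(d)–(f): allowed.
(e)–(f): forbidden (ΔS, ΔL, ΔJ).
Allowed pairs: 3 of 15.

3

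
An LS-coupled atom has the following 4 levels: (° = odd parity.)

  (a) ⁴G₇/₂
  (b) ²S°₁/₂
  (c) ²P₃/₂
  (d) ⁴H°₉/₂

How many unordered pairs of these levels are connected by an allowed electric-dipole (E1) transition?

2

(a)–(b): forbidden (ΔS, ΔL, ΔJ).
(a)–(c): forbidden (parity, ΔS, ΔL, ΔJ).
(a)–(d): allowed.
(b)–(c): allowed.
(b)–(d): forbidden (parity, ΔS, ΔL, ΔJ).
(c)–(d): forbidden (ΔS, ΔL, ΔJ).
Allowed pairs: 2 of 6.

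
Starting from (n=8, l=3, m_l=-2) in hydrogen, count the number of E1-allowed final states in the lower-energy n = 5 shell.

E1 requires Δl = ±1, so l_f ∈ {2, 4}; with 0 ≤ l_f ≤ n_f−1 = 4, the allowed l_f values are {2, 4}.
For l_f = 2: m_f ∈ {m_i−1, m_i, m_i+1} ∩ [−2, 2] = {-2, -1} → 2 states.
For l_f = 4: m_f ∈ {m_i−1, m_i, m_i+1} ∩ [−4, 4] = {-3, -2, -1} → 3 states.
Total: 5.

5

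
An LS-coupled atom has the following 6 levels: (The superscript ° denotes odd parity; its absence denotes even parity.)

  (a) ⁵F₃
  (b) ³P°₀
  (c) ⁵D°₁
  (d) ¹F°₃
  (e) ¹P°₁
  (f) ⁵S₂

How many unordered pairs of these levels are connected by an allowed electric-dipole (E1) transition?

0

(a)–(b): forbidden (ΔS, ΔL, ΔJ).
(a)–(c): forbidden (ΔJ).
(a)–(d): forbidden (ΔS).
(a)–(e): forbidden (ΔS, ΔL, ΔJ).
(a)–(f): forbidden (parity, ΔL).
(b)–(c): forbidden (parity, ΔS).
(b)–(d): forbidden (parity, ΔS, ΔL, ΔJ).
(b)–(e): forbidden (parity, ΔS).
(b)–(f): forbidden (ΔS, ΔJ).
(c)–(d): forbidden (parity, ΔS, ΔJ).
(c)–(e): forbidden (parity, ΔS).
(c)–(f): forbidden (ΔL).
(d)–(e): forbidden (parity, ΔL, ΔJ).
(d)–(f): forbidden (ΔS, ΔL).
(e)–(f): forbidden (ΔS).
Allowed pairs: 0 of 15.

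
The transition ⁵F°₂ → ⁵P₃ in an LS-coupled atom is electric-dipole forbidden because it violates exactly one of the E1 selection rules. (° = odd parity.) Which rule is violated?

Parity must change: odd → even — passes.
ΔS = 0: S: 2 → 2 — passes.
ΔL = 0, ±1 (not L=0↔0): L: 3 → 1, ΔL = -2 — fails.
ΔJ = 0, ±1 (not J=0↔0): J: 2 → 3, ΔJ = +1 — passes.

the ΔL = 0, ±1 rule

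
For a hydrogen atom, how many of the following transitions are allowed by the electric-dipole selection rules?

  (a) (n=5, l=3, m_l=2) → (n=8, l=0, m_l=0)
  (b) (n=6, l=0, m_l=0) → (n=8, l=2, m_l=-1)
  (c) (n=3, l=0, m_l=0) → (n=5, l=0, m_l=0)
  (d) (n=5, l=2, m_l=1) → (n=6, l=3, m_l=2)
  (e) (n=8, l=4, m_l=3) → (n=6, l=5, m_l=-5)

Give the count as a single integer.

(a) forbidden — Δl = -3 (E1 requires Δl = ±1); Δm_l = -2 (E1 requires Δm_l = 0, ±1)
(b) forbidden — Δl = +2 (E1 requires Δl = ±1)
(c) forbidden — Δl = +0 (E1 requires Δl = ±1)
(d) allowed
(e) forbidden — Δm_l = -8 (E1 requires Δm_l = 0, ±1)
Total allowed: 1 of 5.

1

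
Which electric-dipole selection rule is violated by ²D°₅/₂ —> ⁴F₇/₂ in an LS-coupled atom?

the ΔS = 0 rule

Initial level: S=1/2, L=2, J=5/2, parity odd. Final level: S=3/2, L=3, J=7/2, parity even.
Parity must change: odd → even — ✓.
ΔS = 0: S: 1/2 → 3/2 — ✗.
ΔL = 0, ±1 (not L=0↔0): L: 2 → 3, ΔL = +1 — ✓.
ΔJ = 0, ±1 (not J=0↔0): J: 5/2 → 7/2, ΔJ = +1 — ✓.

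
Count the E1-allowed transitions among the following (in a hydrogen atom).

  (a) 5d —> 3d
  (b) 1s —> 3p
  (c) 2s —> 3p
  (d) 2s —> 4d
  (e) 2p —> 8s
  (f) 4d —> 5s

3

(a) forbidden — Δl = +0 (E1 requires Δl = ±1)
(b) allowed
(c) allowed
(d) forbidden — Δl = +2 (E1 requires Δl = ±1)
(e) allowed
(f) forbidden — Δl = -2 (E1 requires Δl = ±1)
Total allowed: 3 of 6.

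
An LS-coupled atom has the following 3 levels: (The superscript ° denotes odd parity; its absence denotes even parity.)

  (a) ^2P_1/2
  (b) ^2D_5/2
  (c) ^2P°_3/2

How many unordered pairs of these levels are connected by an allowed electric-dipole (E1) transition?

2

(a)–(b): forbidden (parity, ΔJ).
(a)–(c): allowed.
(b)–(c): allowed.
Allowed pairs: 2 of 3.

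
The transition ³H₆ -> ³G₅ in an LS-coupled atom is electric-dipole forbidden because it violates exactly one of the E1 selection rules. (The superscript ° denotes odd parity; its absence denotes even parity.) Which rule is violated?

parity

Parity must change: even → even — fails.
ΔS = 0: S: 1 → 1 — passes.
ΔL = 0, ±1 (not L=0↔0): L: 5 → 4, ΔL = -1 — passes.
ΔJ = 0, ±1 (not J=0↔0): J: 6 → 5, ΔJ = -1 — passes.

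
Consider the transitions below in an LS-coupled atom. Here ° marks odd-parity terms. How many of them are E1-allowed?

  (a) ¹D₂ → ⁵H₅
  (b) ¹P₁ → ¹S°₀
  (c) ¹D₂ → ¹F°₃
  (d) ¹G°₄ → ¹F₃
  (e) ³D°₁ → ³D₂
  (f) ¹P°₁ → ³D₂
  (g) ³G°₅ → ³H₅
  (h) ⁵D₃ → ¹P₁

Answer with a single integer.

(a) forbidden (parity, ΔS, ΔL, ΔJ fail)
(b) allowed
(c) allowed
(d) allowed
(e) allowed
(f) forbidden (ΔS fails)
(g) allowed
(h) forbidden (parity, ΔS, ΔJ fail)
Total allowed: 5 of 8.

5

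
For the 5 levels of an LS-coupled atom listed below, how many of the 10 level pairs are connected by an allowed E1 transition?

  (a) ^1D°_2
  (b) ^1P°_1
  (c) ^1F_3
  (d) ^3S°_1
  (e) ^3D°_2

1

(a)–(b): forbidden (parity).
(a)–(c): allowed.
(a)–(d): forbidden (parity, ΔS, ΔL).
(a)–(e): forbidden (parity, ΔS).
(b)–(c): forbidden (ΔL, ΔJ).
(b)–(d): forbidden (parity, ΔS).
(b)–(e): forbidden (parity, ΔS).
(c)–(d): forbidden (ΔS, ΔL, ΔJ).
(c)–(e): forbidden (ΔS).
(d)–(e): forbidden (parity, ΔL).
Allowed pairs: 1 of 10.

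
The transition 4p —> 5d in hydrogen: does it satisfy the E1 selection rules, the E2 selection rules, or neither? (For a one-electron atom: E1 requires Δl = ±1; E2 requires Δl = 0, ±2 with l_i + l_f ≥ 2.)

E1

Δl = 2 − 1 = +1; l_i + l_f = 3.
E1 (Δl = ±1): satisfied.
E2 (Δl = 0,±2, l_i+l_f ≥ 2): not satisfied.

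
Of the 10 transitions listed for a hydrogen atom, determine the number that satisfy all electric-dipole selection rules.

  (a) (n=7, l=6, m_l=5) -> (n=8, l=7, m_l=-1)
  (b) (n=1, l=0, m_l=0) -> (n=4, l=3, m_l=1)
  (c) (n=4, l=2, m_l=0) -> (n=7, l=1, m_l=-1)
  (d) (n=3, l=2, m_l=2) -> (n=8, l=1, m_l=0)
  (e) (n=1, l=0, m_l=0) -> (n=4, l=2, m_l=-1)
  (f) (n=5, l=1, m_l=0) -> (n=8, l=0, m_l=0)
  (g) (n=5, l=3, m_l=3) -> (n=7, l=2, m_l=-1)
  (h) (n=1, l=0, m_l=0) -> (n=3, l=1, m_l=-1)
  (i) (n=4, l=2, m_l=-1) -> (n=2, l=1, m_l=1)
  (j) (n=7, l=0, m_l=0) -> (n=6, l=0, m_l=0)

(a) forbidden — Δm_l = -6 (E1 requires Δm_l = 0, ±1)
(b) forbidden — Δl = +3 (E1 requires Δl = ±1)
(c) allowed
(d) forbidden — Δm_l = -2 (E1 requires Δm_l = 0, ±1)
(e) forbidden — Δl = +2 (E1 requires Δl = ±1)
(f) allowed
(g) forbidden — Δm_l = -4 (E1 requires Δm_l = 0, ±1)
(h) allowed
(i) forbidden — Δm_l = +2 (E1 requires Δm_l = 0, ±1)
(j) forbidden — Δl = +0 (E1 requires Δl = ±1)
Total allowed: 3 of 10.

3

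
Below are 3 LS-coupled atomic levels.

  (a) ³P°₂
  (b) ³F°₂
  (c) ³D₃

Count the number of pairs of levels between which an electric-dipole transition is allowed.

2

(a)–(b): forbidden (parity, ΔL).
(a)–(c): allowed.
(b)–(c): allowed.
Allowed pairs: 2 of 3.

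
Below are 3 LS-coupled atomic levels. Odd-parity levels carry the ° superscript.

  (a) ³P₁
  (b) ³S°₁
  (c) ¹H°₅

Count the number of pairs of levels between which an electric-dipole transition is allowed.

1

(a)–(b): allowed.
(a)–(c): forbidden (ΔS, ΔL, ΔJ).
(b)–(c): forbidden (parity, ΔS, ΔL, ΔJ).
Allowed pairs: 1 of 3.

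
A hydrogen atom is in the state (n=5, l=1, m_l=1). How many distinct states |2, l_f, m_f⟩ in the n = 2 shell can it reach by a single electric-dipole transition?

E1 requires Δl = ±1, so l_f ∈ {0, 2}; with 0 ≤ l_f ≤ n_f−1 = 1, the allowed l_f values are {0}.
For l_f = 0: m_f ∈ {m_i−1, m_i, m_i+1} ∩ [−0, 0] = {0} → 1 state.
Total: 1.

1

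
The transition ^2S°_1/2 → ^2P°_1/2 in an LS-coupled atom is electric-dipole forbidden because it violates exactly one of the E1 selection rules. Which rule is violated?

parity

Initial level: S=1/2, L=0, J=1/2, parity odd. Final level: S=1/2, L=1, J=1/2, parity odd.
Parity must change: odd → odd — violated.
ΔL = 0, ±1 (not L=0↔0): L: 0 → 1, ΔL = +1 — satisfied.
ΔJ = 0, ±1 (not J=0↔0): J: 1/2 → 1/2, ΔJ = +0 — satisfied.
ΔS = 0: S: 1/2 → 1/2 — satisfied.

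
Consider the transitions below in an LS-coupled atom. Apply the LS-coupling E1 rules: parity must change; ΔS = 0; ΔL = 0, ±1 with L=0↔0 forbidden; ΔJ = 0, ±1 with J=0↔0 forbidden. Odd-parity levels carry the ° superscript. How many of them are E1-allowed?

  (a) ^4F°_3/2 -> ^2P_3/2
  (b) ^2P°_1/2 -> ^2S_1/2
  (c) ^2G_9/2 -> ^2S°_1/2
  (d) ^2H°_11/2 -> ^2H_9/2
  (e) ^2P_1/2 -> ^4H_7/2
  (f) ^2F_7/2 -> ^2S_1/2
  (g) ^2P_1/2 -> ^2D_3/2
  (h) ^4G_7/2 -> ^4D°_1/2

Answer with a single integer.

(a) forbidden (ΔS, ΔL fail)
(b) allowed
(c) forbidden (ΔL, ΔJ fail)
(d) allowed
(e) forbidden (parity, ΔS, ΔL, ΔJ fail)
(f) forbidden (parity, ΔL, ΔJ fail)
(g) forbidden (parity fails)
(h) forbidden (ΔL, ΔJ fail)
Total allowed: 2 of 8.

2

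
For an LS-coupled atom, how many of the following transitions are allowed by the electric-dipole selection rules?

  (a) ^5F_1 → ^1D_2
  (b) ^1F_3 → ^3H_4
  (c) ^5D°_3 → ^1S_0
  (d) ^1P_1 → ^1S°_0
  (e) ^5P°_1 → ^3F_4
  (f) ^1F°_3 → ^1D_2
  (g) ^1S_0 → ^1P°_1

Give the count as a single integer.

3

(a) forbidden (parity, ΔS fail)
(b) forbidden (parity, ΔS, ΔL fail)
(c) forbidden (ΔS, ΔL, ΔJ fail)
(d) allowed
(e) forbidden (ΔS, ΔL, ΔJ fail)
(f) allowed
(g) allowed
Total allowed: 3 of 7.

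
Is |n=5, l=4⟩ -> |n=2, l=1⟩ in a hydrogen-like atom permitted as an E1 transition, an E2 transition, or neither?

neither

Δl = 1 − 4 = -3; l_i + l_f = 5.
E1 (Δl = ±1): not satisfied.
E2 (Δl = 0,±2, l_i+l_f ≥ 2): not satisfied.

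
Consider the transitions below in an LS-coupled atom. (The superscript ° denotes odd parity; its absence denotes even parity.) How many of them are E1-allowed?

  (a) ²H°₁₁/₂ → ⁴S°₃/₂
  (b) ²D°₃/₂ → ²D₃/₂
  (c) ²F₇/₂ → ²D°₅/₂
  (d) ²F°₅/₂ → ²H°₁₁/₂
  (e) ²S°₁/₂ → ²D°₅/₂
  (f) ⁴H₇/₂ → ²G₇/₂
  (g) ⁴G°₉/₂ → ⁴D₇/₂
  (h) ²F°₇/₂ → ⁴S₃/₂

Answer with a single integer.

(a) forbidden (parity, ΔS, ΔL, ΔJ fail)
(b) allowed
(c) allowed
(d) forbidden (parity, ΔL, ΔJ fail)
(e) forbidden (parity, ΔL, ΔJ fail)
(f) forbidden (parity, ΔS fail)
(g) forbidden (ΔL fails)
(h) forbidden (ΔS, ΔL, ΔJ fail)
Total allowed: 2 of 8.

2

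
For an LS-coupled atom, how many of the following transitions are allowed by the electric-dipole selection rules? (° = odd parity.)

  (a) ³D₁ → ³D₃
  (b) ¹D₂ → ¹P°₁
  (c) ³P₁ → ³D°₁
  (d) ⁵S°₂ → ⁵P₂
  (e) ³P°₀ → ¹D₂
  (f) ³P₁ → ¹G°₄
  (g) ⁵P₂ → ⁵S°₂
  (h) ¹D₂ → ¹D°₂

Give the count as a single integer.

(a) forbidden (parity, ΔJ fail)
(b) allowed
(c) allowed
(d) allowed
(e) forbidden (ΔS, ΔJ fail)
(f) forbidden (ΔS, ΔL, ΔJ fail)
(g) allowed
(h) allowed
Total allowed: 5 of 8.

5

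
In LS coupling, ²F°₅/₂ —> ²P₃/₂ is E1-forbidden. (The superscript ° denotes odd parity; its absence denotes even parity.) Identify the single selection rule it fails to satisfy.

the ΔL = 0, ±1 rule

Initial level: S=1/2, L=3, J=5/2, parity odd. Final level: S=1/2, L=1, J=3/2, parity even.
Parity must change: odd → even — ✓.
ΔS = 0: S: 1/2 → 1/2 — ✓.
ΔL = 0, ±1 (not L=0↔0): L: 3 → 1, ΔL = -2 — ✗.
ΔJ = 0, ±1 (not J=0↔0): J: 5/2 → 3/2, ΔJ = -1 — ✓.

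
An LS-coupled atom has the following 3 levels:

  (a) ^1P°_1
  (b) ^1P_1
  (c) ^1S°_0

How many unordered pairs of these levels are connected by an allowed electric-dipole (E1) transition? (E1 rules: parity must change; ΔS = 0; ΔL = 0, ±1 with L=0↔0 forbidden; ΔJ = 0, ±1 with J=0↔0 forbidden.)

2

(a)–(b): allowed.
(a)–(c): forbidden (parity).
(b)–(c): allowed.
Allowed pairs: 2 of 3.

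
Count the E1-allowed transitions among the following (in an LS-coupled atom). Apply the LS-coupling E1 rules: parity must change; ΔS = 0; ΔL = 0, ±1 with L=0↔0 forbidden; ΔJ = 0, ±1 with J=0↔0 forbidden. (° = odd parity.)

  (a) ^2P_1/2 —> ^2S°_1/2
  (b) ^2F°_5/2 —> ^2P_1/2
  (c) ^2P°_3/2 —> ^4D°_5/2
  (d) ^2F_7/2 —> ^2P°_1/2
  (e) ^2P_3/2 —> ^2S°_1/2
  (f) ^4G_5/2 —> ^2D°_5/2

2

(a) allowed
(b) forbidden (ΔL, ΔJ fail)
(c) forbidden (parity, ΔS fail)
(d) forbidden (ΔL, ΔJ fail)
(e) allowed
(f) forbidden (ΔS, ΔL fail)
Total allowed: 2 of 6.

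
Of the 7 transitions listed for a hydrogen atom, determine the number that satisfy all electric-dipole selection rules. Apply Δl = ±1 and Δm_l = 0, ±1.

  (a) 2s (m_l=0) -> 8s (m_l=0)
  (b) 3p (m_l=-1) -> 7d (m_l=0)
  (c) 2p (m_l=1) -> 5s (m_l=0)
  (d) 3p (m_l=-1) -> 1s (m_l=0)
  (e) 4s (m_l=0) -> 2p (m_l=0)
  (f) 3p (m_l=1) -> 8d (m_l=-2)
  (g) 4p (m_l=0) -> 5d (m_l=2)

4

(a) forbidden — Δl = +0 (E1 requires Δl = ±1)
(b) allowed
(c) allowed
(d) allowed
(e) allowed
(f) forbidden — Δm_l = -3 (E1 requires Δm_l = 0, ±1)
(g) forbidden — Δm_l = +2 (E1 requires Δm_l = 0, ±1)
Total allowed: 4 of 7.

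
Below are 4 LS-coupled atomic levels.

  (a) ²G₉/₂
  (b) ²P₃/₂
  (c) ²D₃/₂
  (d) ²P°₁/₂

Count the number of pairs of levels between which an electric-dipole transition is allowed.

2

(a)–(b): forbidden (parity, ΔL, ΔJ).
(a)–(c): forbidden (parity, ΔL, ΔJ).
(a)–(d): forbidden (ΔL, ΔJ).
(b)–(c): forbidden (parity).
(b)–(d): allowed.
(c)–(d): allowed.
Allowed pairs: 2 of 6.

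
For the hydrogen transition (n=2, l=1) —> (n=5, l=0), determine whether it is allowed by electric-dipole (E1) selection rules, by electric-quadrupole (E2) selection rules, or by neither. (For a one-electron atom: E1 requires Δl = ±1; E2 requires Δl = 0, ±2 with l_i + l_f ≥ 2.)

E1

Δl = 0 − 1 = -1; l_i + l_f = 1.
E1 (Δl = ±1): satisfied.
E2 (Δl = 0,±2, l_i+l_f ≥ 2): not satisfied.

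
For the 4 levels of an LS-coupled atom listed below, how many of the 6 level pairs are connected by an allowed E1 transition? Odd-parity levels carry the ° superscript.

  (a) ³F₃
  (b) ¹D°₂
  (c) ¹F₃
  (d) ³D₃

(a)–(b): forbidden (ΔS).
(a)–(c): forbidden (parity, ΔS).
(a)–(d): forbidden (parity).
(b)–(c): allowed.
(b)–(d): forbidden (ΔS).
(c)–(d): forbidden (parity, ΔS).
Allowed pairs: 1 of 6.

1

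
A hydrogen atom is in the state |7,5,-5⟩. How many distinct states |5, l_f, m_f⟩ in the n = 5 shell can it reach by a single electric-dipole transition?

E1 requires Δl = ±1, so l_f ∈ {4, 6}; with 0 ≤ l_f ≤ n_f−1 = 4, the allowed l_f values are {4}.
For l_f = 4: m_f ∈ {m_i−1, m_i, m_i+1} ∩ [−4, 4] = {-4} → 1 state.
Total: 1.

1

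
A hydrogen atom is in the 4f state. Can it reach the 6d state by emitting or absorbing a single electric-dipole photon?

allowed

Δl = 2 − 3 = -1; the E1 rule Δl = ±1 is satisfied.
All E1 selection rules are satisfied.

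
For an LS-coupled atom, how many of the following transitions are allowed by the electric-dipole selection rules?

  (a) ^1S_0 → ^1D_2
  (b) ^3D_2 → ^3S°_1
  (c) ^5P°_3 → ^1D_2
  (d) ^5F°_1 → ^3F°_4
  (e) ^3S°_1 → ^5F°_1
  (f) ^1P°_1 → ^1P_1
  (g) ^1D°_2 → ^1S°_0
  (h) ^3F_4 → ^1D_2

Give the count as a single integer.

(a) forbidden (parity, ΔL, ΔJ fail)
(b) forbidden (ΔL fails)
(c) forbidden (ΔS fails)
(d) forbidden (parity, ΔS, ΔJ fail)
(e) forbidden (parity, ΔS, ΔL fail)
(f) allowed
(g) forbidden (parity, ΔL, ΔJ fail)
(h) forbidden (parity, ΔS, ΔJ fail)
Total allowed: 1 of 8.

1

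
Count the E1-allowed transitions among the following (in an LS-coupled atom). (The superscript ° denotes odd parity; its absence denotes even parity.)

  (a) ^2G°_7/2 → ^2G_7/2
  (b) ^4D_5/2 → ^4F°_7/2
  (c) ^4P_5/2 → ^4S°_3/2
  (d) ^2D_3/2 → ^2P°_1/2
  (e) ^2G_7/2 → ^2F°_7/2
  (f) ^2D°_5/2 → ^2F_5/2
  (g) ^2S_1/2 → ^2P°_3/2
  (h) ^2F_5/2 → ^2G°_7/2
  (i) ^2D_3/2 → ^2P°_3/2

(a) allowed
(b) allowed
(c) allowed
(d) allowed
(e) allowed
(f) allowed
(g) allowed
(h) allowed
(i) allowed
Total allowed: 9 of 9.

9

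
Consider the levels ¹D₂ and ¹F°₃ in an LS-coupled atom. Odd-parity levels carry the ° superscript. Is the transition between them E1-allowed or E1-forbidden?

allowed

Parity must change: even → odd — ok.
ΔJ = 0, ±1 (not J=0↔0): J: 2 → 3, ΔJ = +1 — ok.
ΔL = 0, ±1 (not L=0↔0): L: 2 → 3, ΔL = +1 — ok.
ΔS = 0: S: 0 → 0 — ok.
All four E1 rules are satisfied.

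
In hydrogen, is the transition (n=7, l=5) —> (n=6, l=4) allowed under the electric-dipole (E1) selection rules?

Initial l = 5, final l = 4, so Δl = -1. E1 requires Δl = ±1: satisfied.
All E1 selection rules are satisfied.

allowed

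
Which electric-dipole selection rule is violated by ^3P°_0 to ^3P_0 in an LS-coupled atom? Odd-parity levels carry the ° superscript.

Parity must change: odd → even — ✓.
ΔS = 0: S: 1 → 1 — ✓.
ΔL = 0, ±1 (not L=0↔0): L: 1 → 1, ΔL = +0 — ✓.
ΔJ = 0, ±1 (not J=0↔0): J: 0 → 0, ΔJ = +0 — ✗.

the J=0 ↔ J=0 exclusion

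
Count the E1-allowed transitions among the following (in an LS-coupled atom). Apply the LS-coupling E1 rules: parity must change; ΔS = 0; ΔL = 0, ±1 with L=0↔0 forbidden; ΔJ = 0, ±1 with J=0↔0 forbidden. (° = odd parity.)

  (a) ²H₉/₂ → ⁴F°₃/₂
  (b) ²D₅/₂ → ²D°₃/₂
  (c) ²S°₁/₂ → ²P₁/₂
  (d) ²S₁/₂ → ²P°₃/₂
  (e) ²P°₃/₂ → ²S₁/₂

(a) forbidden (ΔS, ΔL, ΔJ fail)
(b) allowed
(c) allowed
(d) allowed
(e) allowed
Total allowed: 4 of 5.

4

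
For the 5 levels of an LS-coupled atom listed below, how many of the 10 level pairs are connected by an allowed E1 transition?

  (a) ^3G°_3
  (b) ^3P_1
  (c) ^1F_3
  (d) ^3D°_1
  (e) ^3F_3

2

(a)–(b): forbidden (ΔL, ΔJ).
(a)–(c): forbidden (ΔS).
(a)–(d): forbidden (parity, ΔL, ΔJ).
(a)–(e): allowed.
(b)–(c): forbidden (parity, ΔS, ΔL, ΔJ).
(b)–(d): allowed.
(b)–(e): forbidden (parity, ΔL, ΔJ).
(c)–(d): forbidden (ΔS, ΔJ).
(c)–(e): forbidden (parity, ΔS).
(d)–(e): forbidden (ΔJ).
Allowed pairs: 2 of 10.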